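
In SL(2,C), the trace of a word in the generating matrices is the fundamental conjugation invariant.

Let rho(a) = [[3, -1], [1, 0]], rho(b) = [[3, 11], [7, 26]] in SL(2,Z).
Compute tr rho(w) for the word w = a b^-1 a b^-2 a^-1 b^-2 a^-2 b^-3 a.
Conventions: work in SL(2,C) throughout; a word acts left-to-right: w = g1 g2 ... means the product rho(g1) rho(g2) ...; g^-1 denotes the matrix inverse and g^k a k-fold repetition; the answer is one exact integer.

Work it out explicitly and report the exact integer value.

rho(a) = [[3, -1], [1, 0]]
... * rho(b^-1) = [[26, -11], [-7, 3]]  ->  [[85, -36], [26, -11]]
... * rho(a) = [[3, -1], [1, 0]]  ->  [[219, -85], [67, -26]]
... * rho(b^-1) = [[26, -11], [-7, 3]]  ->  [[6289, -2664], [1924, -815]]
... * rho(b^-1) = [[26, -11], [-7, 3]]  ->  [[182162, -77171], [55729, -23609]]
... * rho(a^-1) = [[0, 1], [-1, 3]]  ->  [[77171, -49351], [23609, -15098]]
... * rho(b^-1) = [[26, -11], [-7, 3]]  ->  [[2351903, -996934], [719520, -304993]]
... * rho(b^-1) = [[26, -11], [-7, 3]]  ->  [[68128016, -28861735], [20842471, -8829699]]
... * rho(a^-1) = [[0, 1], [-1, 3]]  ->  [[28861735, -18457189], [8829699, -5646626]]
... * rho(a^-1) = [[0, 1], [-1, 3]]  ->  [[18457189, -26509832], [5646626, -8110179]]
... * rho(b^-1) = [[26, -11], [-7, 3]]  ->  [[665455738, -282558575], [203583529, -86443423]]
... * rho(b^-1) = [[26, -11], [-7, 3]]  ->  [[19279759213, -8167688843], [5898275715, -2498749088]]
... * rho(b^-1) = [[26, -11], [-7, 3]]  ->  [[558447561439, -236580417872], [170846412206, -72377280129]]
... * rho(a) = [[3, -1], [1, 0]]  ->  [[1438762266445, -558447561439], [440161956489, -170846412206]]
tr = 1438762266445 + -170846412206 = 1267915854239

1267915854239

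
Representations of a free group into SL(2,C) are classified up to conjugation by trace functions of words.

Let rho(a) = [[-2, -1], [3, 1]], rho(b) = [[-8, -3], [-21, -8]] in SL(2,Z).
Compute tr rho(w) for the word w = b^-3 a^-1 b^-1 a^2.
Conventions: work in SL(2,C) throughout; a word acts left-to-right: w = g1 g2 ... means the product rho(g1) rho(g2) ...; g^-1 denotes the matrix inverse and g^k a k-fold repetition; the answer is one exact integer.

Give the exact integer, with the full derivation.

rho(b^-1) = [[-8, 3], [21, -8]]
... * rho(b^-1) = [[-8, 3], [21, -8]]  ->  [[127, -48], [-336, 127]]
... * rho(b^-1) = [[-8, 3], [21, -8]]  ->  [[-2024, 765], [5355, -2024]]
... * rho(a^-1) = [[1, 1], [-3, -2]]  ->  [[-4319, -3554], [11427, 9403]]
... * rho(b^-1) = [[-8, 3], [21, -8]]  ->  [[-40082, 15475], [106047, -40943]]
... * rho(a) = [[-2, -1], [3, 1]]  ->  [[126589, 55557], [-334923, -146990]]
... * rho(a) = [[-2, -1], [3, 1]]  ->  [[-86507, -71032], [228876, 187933]]
tr = -86507 + 187933 = 101426

101426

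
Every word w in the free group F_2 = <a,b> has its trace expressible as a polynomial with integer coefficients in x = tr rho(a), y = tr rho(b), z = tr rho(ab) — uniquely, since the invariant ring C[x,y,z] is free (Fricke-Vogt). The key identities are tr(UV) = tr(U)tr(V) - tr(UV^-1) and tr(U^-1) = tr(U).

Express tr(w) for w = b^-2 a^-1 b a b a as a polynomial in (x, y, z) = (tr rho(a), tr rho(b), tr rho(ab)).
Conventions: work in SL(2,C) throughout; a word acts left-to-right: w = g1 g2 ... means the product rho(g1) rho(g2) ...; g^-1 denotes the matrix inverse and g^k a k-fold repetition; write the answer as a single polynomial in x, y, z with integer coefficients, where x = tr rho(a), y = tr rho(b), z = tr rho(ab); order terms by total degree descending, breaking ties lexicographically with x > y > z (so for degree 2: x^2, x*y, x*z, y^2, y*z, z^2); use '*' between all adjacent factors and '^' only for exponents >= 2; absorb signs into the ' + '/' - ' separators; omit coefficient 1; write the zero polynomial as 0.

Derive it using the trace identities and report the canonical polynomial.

next, trace(a b a) = trace(a) * trace(b a) - trace(b)   [square of a] = x*z - y
trace(a b a b) = trace(a b) * trace(a b) - trace(1)   [split at a repeated a] = z^2 - 2
trace(a b a b^-1) = trace(a b a) * trace(b) - trace(a b a b)   [inverse elimination on b] = x*y*z - y^2 - z^2 + 2
trace(b a b) = trace(b) * trace(a b) - trace(a)   [square of b] = y*z - x
trace(a b a b a) = trace(a) * trace(b a b a) - trace(b a b)   [square of a] = x*z^2 - y*z - x
and trace(a b a b a b) = trace(a b) * trace(a b a b) - trace(a^-1 b^-1)   [split at a repeated a] = z^3 - 3*z
next, trace(b^-1 a b a b a) = trace(a b a b a) * trace(b) - trace(a b a b a b)   [inverse elimination on b] = x*y*z^2 - y^2*z - z^3 - x*y + 3*z
next, trace(b a b a b^-2 a) = trace(b^-1 a b a b a) * trace(b) - trace(b^-1 a b a b a b)   [inverse elimination on b] = x*y^2*z^2 - y^3*z - y*z^3 - x*y^2 - x*z^2 + 4*y*z + x
and trace(b^-2 a^-1 b a b a) = trace(b a b a b^-2) * trace(a) - trace(b a b a b^-2 a)   [inverse elimination on a] = -x*y^2*z^2 + x^2*y*z + y^3*z + y*z^3 - 4*y*z + x

-x*y^2*z^2 + x^2*y*z + y^3*z + y*z^3 - 4*y*z + x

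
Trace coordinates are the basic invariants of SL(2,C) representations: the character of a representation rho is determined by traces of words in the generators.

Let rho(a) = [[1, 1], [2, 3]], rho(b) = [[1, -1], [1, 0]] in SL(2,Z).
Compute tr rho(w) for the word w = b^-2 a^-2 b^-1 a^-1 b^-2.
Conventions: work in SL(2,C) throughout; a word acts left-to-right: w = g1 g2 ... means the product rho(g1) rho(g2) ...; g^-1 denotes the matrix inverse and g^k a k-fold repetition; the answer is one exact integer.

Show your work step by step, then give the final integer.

4

rho(b^-1) = [[0, 1], [-1, 1]]
... * rho(b^-1) = [[0, 1], [-1, 1]]  ->  [[-1, 1], [-1, 0]]
... * rho(a^-1) = [[3, -1], [-2, 1]]  ->  [[-5, 2], [-3, 1]]
... * rho(a^-1) = [[3, -1], [-2, 1]]  ->  [[-19, 7], [-11, 4]]
... * rho(b^-1) = [[0, 1], [-1, 1]]  ->  [[-7, -12], [-4, -7]]
... * rho(a^-1) = [[3, -1], [-2, 1]]  ->  [[3, -5], [2, -3]]
... * rho(b^-1) = [[0, 1], [-1, 1]]  ->  [[5, -2], [3, -1]]
... * rho(b^-1) = [[0, 1], [-1, 1]]  ->  [[2, 3], [1, 2]]
tr = 2 + 2 = 4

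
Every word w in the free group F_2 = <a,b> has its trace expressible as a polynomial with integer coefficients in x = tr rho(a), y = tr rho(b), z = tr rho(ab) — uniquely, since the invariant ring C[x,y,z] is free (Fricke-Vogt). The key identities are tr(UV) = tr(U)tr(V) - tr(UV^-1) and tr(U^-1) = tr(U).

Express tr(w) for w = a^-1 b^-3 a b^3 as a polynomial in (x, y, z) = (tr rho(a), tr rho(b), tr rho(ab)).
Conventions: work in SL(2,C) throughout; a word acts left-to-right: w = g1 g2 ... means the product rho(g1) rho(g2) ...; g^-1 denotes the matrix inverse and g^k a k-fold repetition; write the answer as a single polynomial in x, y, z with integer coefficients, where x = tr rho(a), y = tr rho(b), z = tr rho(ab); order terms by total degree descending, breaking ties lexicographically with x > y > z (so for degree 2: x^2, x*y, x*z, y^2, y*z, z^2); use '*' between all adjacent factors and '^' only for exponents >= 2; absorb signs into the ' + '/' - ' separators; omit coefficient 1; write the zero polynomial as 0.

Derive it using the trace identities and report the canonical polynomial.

-x*y^5*z + x^2*y^4 + y^6 + y^4*z^2 + 2*x*y^3*z - 2*x^2*y^2 - 6*y^4 - 2*y^2*z^2 - x*y*z + x^2 + 9*y^2 + z^2 - 2

and trace(b a b) = trace(b) trace(a b) - trace(a) = y*z - x
and trace(b^3 a) = trace(b) trace(b a b) - trace(b a) = y^2*z - x*y - z
next, trace(b^2) = trace(b) trace(b) - trace(1) = y^2 - 2
next, trace(b^3) = trace(b) trace(b^2) - trace(b) = y^3 - 3*y
trace(a b^3 a) = trace(a) trace(b^3 a) - trace(b^3) = x*y^2*z - x^2*y - y^3 - x*z + 3*y
next, trace(a b a b) = trace(a b) trace(a b) - trace(1)   [split at repeated a] = z^2 - 2
next, trace(a b a) = trace(a) trace(b a) - trace(b) = x*z - y
trace(a b a b^2) = trace(b) trace(a b a b) - trace(a b a) = y*z^2 - x*z - y
and trace(a b^3 a b) = trace(b) trace(a b a b^2) - trace(a b a b) = y^2*z^2 - x*y*z - y^2 - z^2 + 2
trace(b^-1 a b^3 a) = trace(a b^3 a) trace(b) - trace(a b^3 a b) = x*y^3*z - x^2*y^2 - y^4 - y^2*z^2 + 4*y^2 + z^2 - 2
trace(b^-2 a b^3 a) = trace(b^-1 a b^3 a) trace(b) - trace(b^-1 a b^3 a b) = x*y^4*z - x^2*y^3 - y^5 - y^3*z^2 - x*y^2*z + x^2*y + 5*y^3 + y*z^2 + x*z - 5*y
trace(a b^3 a^-1 b^-2) = trace(b^-2 a b^3) trace(a) - trace(b^-2 a b^3 a) = -x*y^4*z + x^2*y^3 + y^5 + y^3*z^2 + x*y^2*z - x^2*y - 5*y^3 - y*z^2 + 5*y
next, trace(a b^3 a^-1 b^-1) = trace(b^-1 a b^3) trace(a) - trace(b^-1 a b^3 a) = -x*y^3*z + x^2*y^2 + y^4 + y^2*z^2 + x*y*z - x^2 - 4*y^2 - z^2 + 2
next, trace(a^-1 b^-3 a b^3) = trace(a b^3 a^-1 b^-2) trace(b) - trace(a b^3 a^-1 b^-1) = -x*y^5*z + x^2*y^4 + y^6 + y^4*z^2 + 2*x*y^3*z - 2*x^2*y^2 - 6*y^4 - 2*y^2*z^2 - x*y*z + x^2 + 9*y^2 + z^2 - 2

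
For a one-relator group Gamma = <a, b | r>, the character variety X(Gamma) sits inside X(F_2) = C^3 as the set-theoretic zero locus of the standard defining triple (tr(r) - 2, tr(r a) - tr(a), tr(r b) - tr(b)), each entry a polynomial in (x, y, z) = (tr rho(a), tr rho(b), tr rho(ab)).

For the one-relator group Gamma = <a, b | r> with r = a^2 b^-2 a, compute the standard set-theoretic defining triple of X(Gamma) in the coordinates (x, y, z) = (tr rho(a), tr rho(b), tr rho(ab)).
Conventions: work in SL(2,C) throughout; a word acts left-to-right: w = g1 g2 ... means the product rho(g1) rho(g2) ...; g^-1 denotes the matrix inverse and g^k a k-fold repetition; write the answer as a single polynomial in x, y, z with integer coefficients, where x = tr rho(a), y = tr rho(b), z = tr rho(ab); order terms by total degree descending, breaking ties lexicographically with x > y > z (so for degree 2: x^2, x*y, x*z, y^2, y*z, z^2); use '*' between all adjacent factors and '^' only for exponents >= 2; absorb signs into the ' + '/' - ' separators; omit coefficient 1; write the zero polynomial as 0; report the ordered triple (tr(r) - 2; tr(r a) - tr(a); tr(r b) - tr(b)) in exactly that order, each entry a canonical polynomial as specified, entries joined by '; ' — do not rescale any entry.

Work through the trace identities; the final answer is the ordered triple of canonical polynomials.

x^3*y^2 - x^2*y*z - x^3 - 2*x*y^2 + y*z + 3*x - 2; x^4*y^2 - x^3*y*z - x^4 - 3*x^2*y^2 + 2*x*y*z + 4*x^2 + y^2 - x - 2; x^2*y^2*z - x*y^3 - x*y*z^2 - x^2*z + 2*x*y - y + z

trace(a^2) = trace(a) trace(a) - trace(1)   [square of a] = x^2 - 2
apply: trace(a^3) = trace(a) trace(a^2) - trace(a)   [square of a] = x^3 - 3*x
trace(b a^2) = trace(a) trace(b a) - trace(b)   [square of a] = x*z - y
trace(a^3 b) = trace(a) trace(b a^2) - trace(b a)   [square of a] = x^2*z - x*y - z
trace(b^-1 a^3) = trace(a^3) trace(b) - trace(a^3 b)   [inverse elimination on b] = x^3*y - x^2*z - 2*x*y + z
trace(a^2 b^-2 a) = trace(b^-1 a^3) trace(b) - trace(b^-1 a^3 b)   [inverse elimination on b] = x^3*y^2 - x^2*y*z - x^3 - 2*x*y^2 + y*z + 3*x
apply: trace(a^4) = trace(a) trace(a^3) - trace(a^2)   [square of a] = x^4 - 4*x^2 + 2
trace(a^4 b) = trace(a) trace(b a^3) - trace(b a^2)   [square of a] = x^3*z - x^2*y - 2*x*z + y
apply: trace(b^-1 a^4) = trace(a^4) trace(b) - trace(a^4 b)   [inverse elimination on b] = x^4*y - x^3*z - 3*x^2*y + 2*x*z + y
trace(a^2 b^-2 a^2) = trace(b^-1 a^4) trace(b) - trace(b^-1 a^4 b)   [inverse elimination on b] = x^4*y^2 - x^3*y*z - x^4 - 3*x^2*y^2 + 2*x*y*z + 4*x^2 + y^2 - 2
apply: trace(b a b a) = trace(b a) trace(b a) - trace(1)  (split on b) = z^2 - 2
trace(b a b) = trace(b) trace(a b) - trace(a)  (reduce the b square) = y*z - x
apply: trace(a b a^2 b) = trace(a) trace(b a b a) - trace(b a b)  (reduce the a square) = x*z^2 - y*z - x
apply: trace(b^-1 a b a^2) = trace(a b a^2) trace(b) - trace(a b a^2 b)  (eliminate b^-1) = x^2*y*z - x*y^2 - x*z^2 + x
trace(a^2 b^-2 a b) = trace(b^-1 a b a^2) trace(b) - trace(b^-1 a b a^2 b)  (eliminate b^-1) = x^2*y^2*z - x*y^3 - x*y*z^2 - x^2*z + 2*x*y + z
assemble the triple (trace(r) - 2; trace(r a) - x; trace(r b) - y)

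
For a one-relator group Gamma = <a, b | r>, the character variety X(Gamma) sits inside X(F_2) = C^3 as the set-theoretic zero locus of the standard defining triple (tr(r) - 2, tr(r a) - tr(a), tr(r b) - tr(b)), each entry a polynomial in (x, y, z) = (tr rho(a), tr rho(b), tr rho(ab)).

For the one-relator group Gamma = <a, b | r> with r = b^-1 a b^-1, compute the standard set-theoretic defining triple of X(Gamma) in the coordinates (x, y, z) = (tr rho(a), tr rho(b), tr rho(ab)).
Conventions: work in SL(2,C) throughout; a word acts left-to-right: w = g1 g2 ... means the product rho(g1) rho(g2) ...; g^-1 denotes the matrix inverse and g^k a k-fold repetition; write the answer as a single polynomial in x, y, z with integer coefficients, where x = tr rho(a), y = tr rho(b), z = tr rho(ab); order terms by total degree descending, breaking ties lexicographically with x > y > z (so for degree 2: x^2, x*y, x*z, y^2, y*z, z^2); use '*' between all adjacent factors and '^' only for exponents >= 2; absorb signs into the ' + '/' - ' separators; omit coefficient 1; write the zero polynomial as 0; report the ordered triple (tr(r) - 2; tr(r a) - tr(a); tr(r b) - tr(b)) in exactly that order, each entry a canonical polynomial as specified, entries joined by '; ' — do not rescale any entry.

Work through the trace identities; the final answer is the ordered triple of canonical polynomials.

x*y^2 - y*z - x - 2; x^2*y^2 - 2*x*y*z + z^2 - x - 2; x*y - y - z

so trace(b^-1 a) = trace(a) * trace(b) - trace(a b) = x*y - z
trace(b^-1 a b^-1) = trace(b^-1 a) * trace(b) - trace(b^-1 a b) = x*y^2 - y*z - x
reduce: trace(a^2) = trace(a) * trace(a) - trace(1) = x^2 - 2
so trace(a^2 b) = trace(a) * trace(b a) - trace(b) = x*z - y
so trace(a b^-1 a) = trace(a^2) * trace(b) - trace(a^2 b) = x^2*y - x*z - y
trace(a b a b) = trace(a b) * trace(a b) - trace(1)   [split at repeated a] = z^2 - 2
trace(a b^-1 a b) = trace(a b a) * trace(b) - trace(a b a b) = x*y*z - y^2 - z^2 + 2
trace(b^-1 a b^-1 a) = trace(a b^-1 a) * trace(b) - trace(a b^-1 a b) = x^2*y^2 - 2*x*y*z + z^2 - 2
assemble the triple (trace(r) - 2; trace(r a) - x; trace(r b) - y)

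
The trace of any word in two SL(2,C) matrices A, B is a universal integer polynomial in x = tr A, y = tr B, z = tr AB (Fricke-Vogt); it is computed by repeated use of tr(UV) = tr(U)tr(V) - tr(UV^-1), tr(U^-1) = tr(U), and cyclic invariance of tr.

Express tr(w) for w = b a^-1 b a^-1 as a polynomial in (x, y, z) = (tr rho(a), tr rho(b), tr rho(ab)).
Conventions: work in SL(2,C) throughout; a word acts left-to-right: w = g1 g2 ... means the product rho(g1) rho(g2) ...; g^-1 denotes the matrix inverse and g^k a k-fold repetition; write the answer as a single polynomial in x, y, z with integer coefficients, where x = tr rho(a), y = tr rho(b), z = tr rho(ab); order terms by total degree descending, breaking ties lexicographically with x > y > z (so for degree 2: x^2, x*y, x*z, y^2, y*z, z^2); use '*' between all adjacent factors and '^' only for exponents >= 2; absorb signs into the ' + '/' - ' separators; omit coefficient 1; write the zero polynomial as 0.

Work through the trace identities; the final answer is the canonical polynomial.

tr(b^2) = tr(b)*tr(b) - tr(1)  (reduce the b square) = y^2 - 2
so tr(b^2 a) = tr(b)*tr(a b) - tr(a)  (reduce the b square) = y*z - x
so tr(b a^-1 b) = tr(b^2)*tr(a) - tr(b^2 a)  (eliminate a^-1) = x*y^2 - y*z - x
so tr(b a b a) = tr(b a)*tr(b a) - tr(1)  (split on b) = z^2 - 2
tr(b a^-1 b a) = tr(b a b)*tr(a) - tr(b a b a)  (eliminate a^-1) = x*y*z - x^2 - z^2 + 2
reduce: tr(b a^-1 b a^-1) = tr(b a^-1 b)*tr(a) - tr(b a^-1 b a)  (eliminate a^-1) = x^2*y^2 - 2*x*y*z + z^2 - 2

x^2*y^2 - 2*x*y*z + z^2 - 2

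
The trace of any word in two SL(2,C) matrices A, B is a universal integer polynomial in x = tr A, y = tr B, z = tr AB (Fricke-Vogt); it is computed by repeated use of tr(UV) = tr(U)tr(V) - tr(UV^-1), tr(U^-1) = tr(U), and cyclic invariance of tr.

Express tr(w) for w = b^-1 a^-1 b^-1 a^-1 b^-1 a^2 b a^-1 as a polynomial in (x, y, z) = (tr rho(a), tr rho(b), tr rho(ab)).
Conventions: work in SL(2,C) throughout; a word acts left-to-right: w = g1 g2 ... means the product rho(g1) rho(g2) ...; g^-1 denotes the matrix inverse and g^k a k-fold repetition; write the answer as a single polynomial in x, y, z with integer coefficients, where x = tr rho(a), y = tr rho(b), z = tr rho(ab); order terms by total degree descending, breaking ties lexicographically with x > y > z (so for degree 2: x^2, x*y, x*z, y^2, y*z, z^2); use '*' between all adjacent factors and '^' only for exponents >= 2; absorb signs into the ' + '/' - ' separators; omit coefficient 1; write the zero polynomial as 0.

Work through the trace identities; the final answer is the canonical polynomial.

trace(a b^-1) = trace(a)*trace(b) - trace(a b) = x*y - z
trace(b^-1 a b^-1) = trace(a b^-1)*trace(b) - trace(a) = x*y^2 - y*z - x
trace(a^2) = trace(a)*trace(a) - trace(1) = x^2 - 2
trace(a^2 b) = trace(a)*trace(b a) - trace(b) = x*z - y
trace(a b^-1 a) = trace(a^2)*trace(b) - trace(a^2 b) = x^2*y - x*z - y
trace(a b a b) = trace(b a)*trace(b a) - trace(1) = z^2 - 2
trace(a b^-1 a b) = trace(a b a)*trace(b) - trace(a b a b) = x*y*z - y^2 - z^2 + 2
trace(b^-1 a b^-1 a) = trace(a b^-1 a)*trace(b) - trace(a b^-1 a b) = x^2*y^2 - 2*x*y*z + z^2 - 2
trace(b^-1 a^-1 b^-1 a) = trace(b^-1 a b^-1)*trace(a) - trace(b^-1 a b^-1 a) = x*y*z - x^2 - z^2 + 2
trace(b a b) = trace(b)*trace(a b) - trace(a) = y*z - x
trace(b a b a b) = trace(b)*trace(a b a b) - trace(a b a) = y*z^2 - x*z - y
trace(b a b a b a) = trace(a b)*trace(a b a b) - trace(a^-1 b^-1) = z^3 - 3*z
trace(a b a b a^-1 b) = trace(b a b a b)*trace(a) - trace(b a b a b a) = x*y*z^2 - x^2*z - z^3 - x*y + 3*z
trace(a^-1 b^-1 a b a b) = trace(a b a b a^-1)*trace(b) - trace(a b a b a^-1 b) = -x*y*z^2 + x^2*z + y^2*z + z^3 - 3*z
trace(a b a b^-1 a^-1 b^-1) = trace(a^-1 b^-1 a b a)*trace(b) - trace(a^-1 b^-1 a b a b) = x*y*z^2 - x^2*z - y^2*z - z^3 + x*y + 3*z
trace(a^2 b a) = trace(a)*trace(b a^2) - trace(b a) = x^2*z - x*y - z
trace(b a^2 b a) = trace(a)*trace(b a b a) - trace(b a b) = x*z^2 - y*z - x
trace(b^2) = trace(b)*trace(b) - trace(1) = y^2 - 2
trace(b a^2 b) = trace(a)*trace(b^2 a) - trace(b^2) = x*y*z - x^2 - y^2 + 2
trace(a b a^2 b a) = trace(a)*trace(b a^2 b a) - trace(b a^2 b) = x^2*z^2 - 2*x*y*z + y^2 - 2
trace(a b a^2 b a b) = trace(a)*trace(b a b a b a) - trace(b a b a b) = x*z^3 - y*z^2 - 2*x*z + y
trace(b a^2 b a b^-1 a) = trace(a b a^2 b a)*trace(b) - trace(a b a^2 b a b) = x^2*y*z^2 - 2*x*y^2*z - x*z^3 + y^3 + y*z^2 + 2*x*z - 3*y
trace(b^-1 a^-1 b a^2 b a) = trace(b a^2 b a b^-1)*trace(a) - trace(b a^2 b a b^-1 a) = -x^2*y*z^2 + x^3*z + 2*x*y^2*z + x*z^3 - x^2*y - y^3 - y*z^2 - 3*x*z + 3*y
trace(b^-1 a^-1 b a^2 b a b^-1) = trace(b^-1 a^-1 b a^2 b a)*trace(b) - trace(b^-1 a^-1 b a^2 b a b) = -x^2*y^2*z^2 + x^3*y*z + 2*x*y^3*z + x*y*z^3 - x^2*y^2 - y^4 - y^2*z^2 - 4*x*y*z + x^2 + 4*y^2 - 2
trace(a^3 b a) = trace(a)*trace(a b a^2) - trace(a b a) = x^3*z - x^2*y - 2*x*z + y
trace(a^3 b a b) = trace(a)*trace(a b a b a) - trace(a b a b) = x^2*z^2 - x*y*z - x^2 - z^2 + 2
trace(a^2 b a b^-1 a) = trace(a^3 b a)*trace(b) - trace(a^3 b a b) = x^3*y*z - x^2*y^2 - x^2*z^2 - x*y*z + x^2 + y^2 + z^2 - 2
trace(a b a^2 b a^2) = trace(a)*trace(b a^2 b a^2) - trace(b a^2 b a) = x^3*z^2 - 2*x^2*y*z + x*y^2 - x*z^2 + y*z - x
trace(b a b a^2 b) = trace(b)*trace(a b a^2 b) - trace(a b a^2) = x*y*z^2 - x^2*z - y^2*z + z
trace(a b a^2 b a^2 b) = trace(a)*trace(b a b a^2 b a) - trace(b a b a^2 b) = x^2*z^3 - 2*x*y*z^2 - x^2*z + y^2*z + x*y - z
trace(a b^-1 a b a^2 b a) = trace(a b a^2 b a^2)*trace(b) - trace(a b a^2 b a^2 b) = x^3*y*z^2 - 2*x^2*y^2*z - x^2*z^3 + x*y^3 + x*y*z^2 + x^2*z - 2*x*y + z
trace(b a b a b a b a) = trace(a b a b a b)*trace(a b) - trace(b a b a) = z^4 - 4*z^2 + 2
trace(b a b a b a b) = trace(b)*trace(a b a b a b) - trace(a b a b a) = y*z^3 - x*z^2 - 2*y*z + x
trace(a b a^2 b a b a b) = trace(a)*trace(b a b a b a b a) - trace(b a b a b a b) = x*z^4 - y*z^3 - 3*x*z^2 + 2*y*z + x
trace(a b^-1 a b a^2 b a b) = trace(a b a^2 b a b a)*trace(b) - trace(a b a^2 b a b a b) = x^2*y*z^3 - 2*x*y^2*z^2 - x*z^4 - x^2*y*z + y^3*z + y*z^3 + x*y^2 + 3*x*z^2 - 3*y*z - x
trace(b a^2 b a b^-1 a b^-1 a) = trace(a b^-1 a b a^2 b a)*trace(b) - trace(a b^-1 a b a^2 b a b) = x^3*y^2*z^2 - 2*x^2*y^3*z - 2*x^2*y*z^3 + x*y^4 + 3*x*y^2*z^2 + x*z^4 + 2*x^2*y*z - y^3*z - y*z^3 - 3*x*y^2 - 3*x*z^2 + 4*y*z + x
trace(b^-1 a^-1 b a^2 b a b^-1 a) = trace(b a^2 b a b^-1 a b^-1)*trace(a) - trace(b a^2 b a b^-1 a b^-1 a) = -x^3*y^2*z^2 + x^4*y*z + 2*x^2*y^3*z + 2*x^2*y*z^3 - x^3*y^2 - x^3*z^2 - x*y^4 - 3*x*y^2*z^2 - x*z^4 - 3*x^2*y*z + y^3*z + y*z^3 + x^3 + 4*x*y^2 + 4*x*z^2 - 4*y*z - 3*x
trace(a^2 b a b^-1 a^-1 b^-1 a^-1 b) = trace(b^-1 a^-1 b a^2 b a b^-1)*trace(a) - trace(b^-1 a^-1 b a^2 b a b^-1 a) = -x^2*y*z^3 + x^3*z^2 + 2*x*y^2*z^2 + x*z^4 - x^2*y*z - y^3*z - y*z^3 - 4*x*z^2 + 4*y*z + x
trace(b^-1 a^-1 b^-1 a^-1 b^-1 a^2 b a) = trace(a^2 b a b^-1 a^-1 b^-1 a^-1)*trace(b) - trace(a^2 b a b^-1 a^-1 b^-1 a^-1 b) = x^2*y*z^3 - x^3*z^2 - x*y^2*z^2 - x*z^4 + x*y^2 + 4*x*z^2 - y*z - x
trace(b^-1 a^-1 b^-1 a^-1 b^-1 a^2 b a^-1) = trace(b^-1 a^-1 b^-1 a^-1 b^-1 a^2 b)*trace(a) - trace(b^-1 a^-1 b^-1 a^-1 b^-1 a^2 b a) = -x^2*y*z^3 + x^3*z^2 + x*y^2*z^2 + x*z^4 + x^2*y*z - x^3 - x*y^2 - 5*x*z^2 + y*z + 3*x

-x^2*y*z^3 + x^3*z^2 + x*y^2*z^2 + x*z^4 + x^2*y*z - x^3 - x*y^2 - 5*x*z^2 + y*z + 3*x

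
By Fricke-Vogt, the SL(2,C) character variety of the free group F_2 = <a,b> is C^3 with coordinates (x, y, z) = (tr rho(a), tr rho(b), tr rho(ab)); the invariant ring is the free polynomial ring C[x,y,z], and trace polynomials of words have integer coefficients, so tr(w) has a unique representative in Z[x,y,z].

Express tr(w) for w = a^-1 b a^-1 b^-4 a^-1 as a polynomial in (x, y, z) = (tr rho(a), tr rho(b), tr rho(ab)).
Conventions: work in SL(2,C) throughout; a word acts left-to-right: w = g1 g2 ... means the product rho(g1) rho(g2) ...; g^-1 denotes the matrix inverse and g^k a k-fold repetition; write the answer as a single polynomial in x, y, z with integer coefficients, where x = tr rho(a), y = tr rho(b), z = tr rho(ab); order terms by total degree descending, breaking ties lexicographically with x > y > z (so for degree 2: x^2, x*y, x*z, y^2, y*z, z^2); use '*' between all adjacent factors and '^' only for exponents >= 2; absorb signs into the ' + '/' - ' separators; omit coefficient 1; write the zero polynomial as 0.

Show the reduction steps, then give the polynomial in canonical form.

x^2*y^4*z - x^3*y^3 - x*y^5 - x*y^3*z^2 - x^2*y^2*z + x^3*y + 5*x*y^3 + 2*x*y*z^2 - x^2*z - y^2*z - 4*x*y + z

and tr(a^-1) = tr(a) = x
and tr(a b a) = tr(a) * tr(b a) - tr(b) = x*z - y
and tr(a b a b) = tr(a b) * tr(a b) - tr(1)   [split at repeated a] = z^2 - 2
tr(b a b^-1 a) = tr(a b a) * tr(b) - tr(a b a b) = x*y*z - y^2 - z^2 + 2
tr(b^-1 a^-1 b a) = tr(b a b^-1) * tr(a) - tr(b a b^-1 a) = -x*y*z + x^2 + y^2 + z^2 - 2
next, tr(a^-1 b a^-1 b^-1) = tr(b^-1 a^-1 b) * tr(a) - tr(b^-1 a^-1 b a) = x*y*z - y^2 - z^2 + 2
tr(a^-1 b) = tr(b) * tr(a) - tr(b a) = x*y - z
tr(a^-1 b a^-1) = tr(a^-1 b) * tr(a) - tr(a^-1 b a) = x^2*y - x*z - y
next, tr(b a^-1 b^-2 a^-1) = tr(a^-1 b a^-1 b^-1) * tr(b) - tr(a^-1 b a^-1) = x*y^2*z - x^2*y - y^3 - y*z^2 + x*z + 3*y
next, tr(b^-1 a^-2 b a^-1 b^-1) = tr(b a^-1 b^-2 a^-1) * tr(a) - tr(b a^-1 b^-2) = x^2*y^2*z - x^3*y - x*y^3 - x*y*z^2 + x^2*z + 3*x*y - z
tr(b^-1 a^-2 b a^-1) = tr(b a^-1 b^-1 a^-1) * tr(a) - tr(b a^-1 b^-1) = x^2*y*z - x*y^2 - x*z^2 + x
next, tr(b^-3 a^-2 b a^-1) = tr(b^-1 a^-2 b a^-1 b^-1) * tr(b) - tr(b^-1 a^-2 b a^-1) = x^2*y^3*z - x^3*y^2 - x*y^4 - x*y^2*z^2 + 4*x*y^2 + x*z^2 - y*z - x
tr(a^-1 b a^-1 b^-4 a^-1) = tr(b^-3 a^-2 b a^-1) * tr(b) - tr(b^-3 a^-2 b a^-1 b) = x^2*y^4*z - x^3*y^3 - x*y^5 - x*y^3*z^2 - x^2*y^2*z + x^3*y + 5*x*y^3 + 2*x*y*z^2 - x^2*z - y^2*z - 4*x*y + z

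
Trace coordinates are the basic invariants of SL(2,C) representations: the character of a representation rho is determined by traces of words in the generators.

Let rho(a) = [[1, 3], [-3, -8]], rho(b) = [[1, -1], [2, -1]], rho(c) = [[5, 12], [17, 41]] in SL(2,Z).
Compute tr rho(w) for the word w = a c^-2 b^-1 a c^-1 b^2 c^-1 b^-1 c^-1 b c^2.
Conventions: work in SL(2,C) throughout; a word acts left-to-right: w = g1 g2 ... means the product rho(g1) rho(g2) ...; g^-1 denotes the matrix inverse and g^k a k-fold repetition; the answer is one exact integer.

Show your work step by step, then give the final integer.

-8082984477

rho(a) = [[1, 3], [-3, -8]]
... * rho(c^-1) = [[41, -12], [-17, 5]]  ->  [[-10, 3], [13, -4]]
... * rho(c^-1) = [[41, -12], [-17, 5]]  ->  [[-461, 135], [601, -176]]
... * rho(b^-1) = [[-1, 1], [-2, 1]]  ->  [[191, -326], [-249, 425]]
... * rho(a) = [[1, 3], [-3, -8]]  ->  [[1169, 3181], [-1524, -4147]]
... * rho(c^-1) = [[41, -12], [-17, 5]]  ->  [[-6148, 1877], [8015, -2447]]
... * rho(b) = [[1, -1], [2, -1]]  ->  [[-2394, 4271], [3121, -5568]]
... * rho(b) = [[1, -1], [2, -1]]  ->  [[6148, -1877], [-8015, 2447]]
... * rho(c^-1) = [[41, -12], [-17, 5]]  ->  [[283977, -83161], [-370214, 108415]]
... * rho(b^-1) = [[-1, 1], [-2, 1]]  ->  [[-117655, 200816], [153384, -261799]]
... * rho(c^-1) = [[41, -12], [-17, 5]]  ->  [[-8237727, 2415940], [10739327, -3149603]]
... * rho(b) = [[1, -1], [2, -1]]  ->  [[-3405847, 5821787], [4440121, -7589724]]
... * rho(c) = [[5, 12], [17, 41]]  ->  [[81941144, 197823103], [-106824703, -257897232]]
... * rho(c) = [[5, 12], [17, 41]]  ->  [[3772698471, 9094040951], [-4918376459, -11855682948]]
tr = 3772698471 + -11855682948 = -8082984477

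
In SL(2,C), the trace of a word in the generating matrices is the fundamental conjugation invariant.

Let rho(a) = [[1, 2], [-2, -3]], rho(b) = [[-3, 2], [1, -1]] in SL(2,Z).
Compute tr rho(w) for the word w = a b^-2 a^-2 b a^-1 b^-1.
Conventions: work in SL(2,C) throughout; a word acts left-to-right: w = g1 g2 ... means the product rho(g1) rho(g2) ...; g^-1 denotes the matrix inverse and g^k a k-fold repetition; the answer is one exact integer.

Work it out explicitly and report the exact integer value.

rho(a) = [[1, 2], [-2, -3]]
... * rho(b^-1) = [[-1, -2], [-1, -3]]  ->  [[-3, -8], [5, 13]]
... * rho(b^-1) = [[-1, -2], [-1, -3]]  ->  [[11, 30], [-18, -49]]
... * rho(a^-1) = [[-3, -2], [2, 1]]  ->  [[27, 8], [-44, -13]]
... * rho(a^-1) = [[-3, -2], [2, 1]]  ->  [[-65, -46], [106, 75]]
... * rho(b) = [[-3, 2], [1, -1]]  ->  [[149, -84], [-243, 137]]
... * rho(a^-1) = [[-3, -2], [2, 1]]  ->  [[-615, -382], [1003, 623]]
... * rho(b^-1) = [[-1, -2], [-1, -3]]  ->  [[997, 2376], [-1626, -3875]]
tr = 997 + -3875 = -2878

-2878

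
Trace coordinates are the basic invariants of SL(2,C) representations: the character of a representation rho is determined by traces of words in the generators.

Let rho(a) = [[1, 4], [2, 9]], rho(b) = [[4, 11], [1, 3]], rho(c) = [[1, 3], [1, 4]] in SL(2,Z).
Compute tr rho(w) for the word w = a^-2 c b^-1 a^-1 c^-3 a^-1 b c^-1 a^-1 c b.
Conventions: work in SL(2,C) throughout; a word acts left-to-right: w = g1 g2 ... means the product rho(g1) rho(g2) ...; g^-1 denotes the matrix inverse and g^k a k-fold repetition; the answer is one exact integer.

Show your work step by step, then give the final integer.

33395722

rho(a^-1) = [[9, -4], [-2, 1]]
... * rho(a^-1) = [[9, -4], [-2, 1]]  ->  [[89, -40], [-20, 9]]
... * rho(c) = [[1, 3], [1, 4]]  ->  [[49, 107], [-11, -24]]
... * rho(b^-1) = [[3, -11], [-1, 4]]  ->  [[40, -111], [-9, 25]]
... * rho(a^-1) = [[9, -4], [-2, 1]]  ->  [[582, -271], [-131, 61]]
... * rho(c^-1) = [[4, -3], [-1, 1]]  ->  [[2599, -2017], [-585, 454]]
... * rho(c^-1) = [[4, -3], [-1, 1]]  ->  [[12413, -9814], [-2794, 2209]]
... * rho(c^-1) = [[4, -3], [-1, 1]]  ->  [[59466, -47053], [-13385, 10591]]
... * rho(a^-1) = [[9, -4], [-2, 1]]  ->  [[629300, -284917], [-141647, 64131]]
... * rho(b) = [[4, 11], [1, 3]]  ->  [[2232283, 6067549], [-502457, -1365724]]
... * rho(c^-1) = [[4, -3], [-1, 1]]  ->  [[2861583, -629300], [-644104, 141647]]
... * rho(a^-1) = [[9, -4], [-2, 1]]  ->  [[27012847, -12075632], [-6080230, 2718063]]
... * rho(c) = [[1, 3], [1, 4]]  ->  [[14937215, 32736013], [-3362167, -7368438]]
... * rho(b) = [[4, 11], [1, 3]]  ->  [[92484873, 262517404], [-20817106, -59089151]]
tr = 92484873 + -59089151 = 33395722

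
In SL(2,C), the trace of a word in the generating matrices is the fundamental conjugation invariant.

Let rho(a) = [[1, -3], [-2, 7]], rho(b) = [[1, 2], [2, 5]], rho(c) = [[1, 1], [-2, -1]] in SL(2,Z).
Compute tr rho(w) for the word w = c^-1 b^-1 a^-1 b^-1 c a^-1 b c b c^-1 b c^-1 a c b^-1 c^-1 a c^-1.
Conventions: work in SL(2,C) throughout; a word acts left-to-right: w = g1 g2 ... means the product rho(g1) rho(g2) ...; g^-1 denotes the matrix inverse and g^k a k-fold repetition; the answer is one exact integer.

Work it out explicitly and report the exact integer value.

5924634

rho(c^-1) = [[-1, -1], [2, 1]]
... * rho(b^-1) = [[5, -2], [-2, 1]]  ->  [[-3, 1], [8, -3]]
... * rho(a^-1) = [[7, 3], [2, 1]]  ->  [[-19, -8], [50, 21]]
... * rho(b^-1) = [[5, -2], [-2, 1]]  ->  [[-79, 30], [208, -79]]
... * rho(c) = [[1, 1], [-2, -1]]  ->  [[-139, -109], [366, 287]]
... * rho(a^-1) = [[7, 3], [2, 1]]  ->  [[-1191, -526], [3136, 1385]]
... * rho(b) = [[1, 2], [2, 5]]  ->  [[-2243, -5012], [5906, 13197]]
... * rho(c) = [[1, 1], [-2, -1]]  ->  [[7781, 2769], [-20488, -7291]]
... * rho(b) = [[1, 2], [2, 5]]  ->  [[13319, 29407], [-35070, -77431]]
... * rho(c^-1) = [[-1, -1], [2, 1]]  ->  [[45495, 16088], [-119792, -42361]]
... * rho(b) = [[1, 2], [2, 5]]  ->  [[77671, 171430], [-204514, -451389]]
... * rho(c^-1) = [[-1, -1], [2, 1]]  ->  [[265189, 93759], [-698264, -246875]]
... * rho(a) = [[1, -3], [-2, 7]]  ->  [[77671, -139254], [-204514, 366667]]
... * rho(c) = [[1, 1], [-2, -1]]  ->  [[356179, 216925], [-937848, -571181]]
... * rho(b^-1) = [[5, -2], [-2, 1]]  ->  [[1347045, -495433], [-3546878, 1304515]]
... * rho(c^-1) = [[-1, -1], [2, 1]]  ->  [[-2337911, -1842478], [6155908, 4851393]]
... * rho(a) = [[1, -3], [-2, 7]]  ->  [[1347045, -5883613], [-3546878, 15492027]]
... * rho(c^-1) = [[-1, -1], [2, 1]]  ->  [[-13114271, -7230658], [34530932, 19038905]]
tr = -13114271 + 19038905 = 5924634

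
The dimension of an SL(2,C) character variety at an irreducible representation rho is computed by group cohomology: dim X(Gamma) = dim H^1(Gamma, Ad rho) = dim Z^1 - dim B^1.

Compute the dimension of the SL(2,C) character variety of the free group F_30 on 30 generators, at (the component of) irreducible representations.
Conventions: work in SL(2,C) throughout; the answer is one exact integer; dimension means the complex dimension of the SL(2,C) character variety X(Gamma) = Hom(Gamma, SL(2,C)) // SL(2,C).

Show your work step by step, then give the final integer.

87

The free group F_30: 30 generators, no relators.
So Z^1 = (sl_2)^30 in full: dim Z^1 = 90.
dim B^1 = 3: the coboundary map is injective because an irreducible image has centralizer 0 in sl_2.
Therefore dim X = 90 - 3 = 87.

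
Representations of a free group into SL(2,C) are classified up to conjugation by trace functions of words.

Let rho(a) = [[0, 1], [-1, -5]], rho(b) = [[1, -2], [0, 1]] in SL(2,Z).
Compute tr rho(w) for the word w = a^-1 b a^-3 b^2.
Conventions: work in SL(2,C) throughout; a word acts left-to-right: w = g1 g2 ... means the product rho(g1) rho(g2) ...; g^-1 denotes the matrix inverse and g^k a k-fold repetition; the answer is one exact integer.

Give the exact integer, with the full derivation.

1409

rho(a^-1) = [[-5, -1], [1, 0]]
... * rho(b) = [[1, -2], [0, 1]]  ->  [[-5, 9], [1, -2]]
... * rho(a^-1) = [[-5, -1], [1, 0]]  ->  [[34, 5], [-7, -1]]
... * rho(a^-1) = [[-5, -1], [1, 0]]  ->  [[-165, -34], [34, 7]]
... * rho(a^-1) = [[-5, -1], [1, 0]]  ->  [[791, 165], [-163, -34]]
... * rho(b) = [[1, -2], [0, 1]]  ->  [[791, -1417], [-163, 292]]
... * rho(b) = [[1, -2], [0, 1]]  ->  [[791, -2999], [-163, 618]]
tr = 791 + 618 = 1409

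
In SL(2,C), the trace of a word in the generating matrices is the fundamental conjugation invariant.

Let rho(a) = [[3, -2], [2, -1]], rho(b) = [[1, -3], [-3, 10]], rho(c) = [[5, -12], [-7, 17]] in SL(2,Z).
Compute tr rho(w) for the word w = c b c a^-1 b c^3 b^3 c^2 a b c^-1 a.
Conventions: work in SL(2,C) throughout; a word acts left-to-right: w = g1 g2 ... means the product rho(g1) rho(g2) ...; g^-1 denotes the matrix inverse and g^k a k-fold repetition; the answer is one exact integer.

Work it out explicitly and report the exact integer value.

23717968017491251

rho(c) = [[5, -12], [-7, 17]]
... * rho(b) = [[1, -3], [-3, 10]]  ->  [[41, -135], [-58, 191]]
... * rho(c) = [[5, -12], [-7, 17]]  ->  [[1150, -2787], [-1627, 3943]]
... * rho(a^-1) = [[-1, 2], [-2, 3]]  ->  [[4424, -6061], [-6259, 8575]]
... * rho(b) = [[1, -3], [-3, 10]]  ->  [[22607, -73882], [-31984, 104527]]
... * rho(c) = [[5, -12], [-7, 17]]  ->  [[630209, -1527278], [-891609, 2160767]]
... * rho(c) = [[5, -12], [-7, 17]]  ->  [[13841991, -33526234], [-19583414, 47432347]]
... * rho(c) = [[5, -12], [-7, 17]]  ->  [[303893593, -736049870], [-429943499, 1041350867]]
... * rho(b) = [[1, -3], [-3, 10]]  ->  [[2512043203, -8272179479], [-3553996100, 11703339167]]
... * rho(b) = [[1, -3], [-3, 10]]  ->  [[27328581640, -90257924399], [-38664013601, 127695379970]]
... * rho(b) = [[1, -3], [-3, 10]]  ->  [[298102354837, -984564988910], [-421750153511, 1392945840503]]
... * rho(c) = [[5, -12], [-7, 17]]  ->  [[8382466696555, -20314833069514], [-11859371651076, 28741081130683]]
... * rho(c) = [[5, -12], [-7, 17]]  ->  [[184116164969373, -445941762540398], [-260484426170161, 630910839034523]]
... * rho(a) = [[3, -2], [2, -1]]  ->  [[-339535030172677, 77709432601652], [480368399558563, -109941986694201]]
... * rho(b) = [[1, -3], [-3, 10]]  ->  [[-572663327977633, 1795699416534551], [810194359641166, -2540525065617699]]
... * rho(c^-1) = [[17, 12], [7, 5]]  ->  [[2834619340122096, 2106537146941159], [-4010371345424071, -2980293012394503]]
... * rho(a) = [[3, -2], [2, -1]]  ->  [[12716932314248606, -7775775827185351], [-17991700061061219, 11001035703242645]]
tr = 12716932314248606 + 11001035703242645 = 23717968017491251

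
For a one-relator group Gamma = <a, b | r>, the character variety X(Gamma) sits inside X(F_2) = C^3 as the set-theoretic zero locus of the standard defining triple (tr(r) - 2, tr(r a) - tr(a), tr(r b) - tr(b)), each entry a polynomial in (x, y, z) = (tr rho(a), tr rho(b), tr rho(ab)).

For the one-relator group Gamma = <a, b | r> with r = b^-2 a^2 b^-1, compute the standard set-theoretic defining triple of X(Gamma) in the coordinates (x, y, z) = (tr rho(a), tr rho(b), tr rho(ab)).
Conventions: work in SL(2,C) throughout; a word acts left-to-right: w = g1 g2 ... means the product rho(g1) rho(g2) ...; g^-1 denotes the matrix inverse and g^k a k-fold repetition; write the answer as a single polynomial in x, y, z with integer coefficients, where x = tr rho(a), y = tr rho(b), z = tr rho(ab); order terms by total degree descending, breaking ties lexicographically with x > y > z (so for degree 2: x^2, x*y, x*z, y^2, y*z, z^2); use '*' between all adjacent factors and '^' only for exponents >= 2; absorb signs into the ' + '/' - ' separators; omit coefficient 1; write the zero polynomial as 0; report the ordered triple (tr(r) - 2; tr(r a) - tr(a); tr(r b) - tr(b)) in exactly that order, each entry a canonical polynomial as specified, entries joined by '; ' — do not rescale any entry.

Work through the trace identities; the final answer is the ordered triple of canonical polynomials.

x^2*y^3 - x*y^2*z - 2*x^2*y - y^3 + x*z + 3*y - 2; x^3*y^3 - 2*x^2*y^2*z - x^3*y - x*y^3 + x*y*z^2 + x^2*z + y^2*z + x*y - x - z; x^2*y^2 - x*y*z - x^2 - y^2 - y + 2

tr(a^2) = tr(a) * tr(a) - tr(1) = x^2 - 2
tr(a^2 b) = tr(a) * tr(b a) - tr(b) = x*z - y
tr(a^2 b^-1) = tr(a^2) * tr(b) - tr(a^2 b) = x^2*y - x*z - y
tr(b^-1 a^2 b^-1) = tr(a^2 b^-1) * tr(b) - tr(a^2) = x^2*y^2 - x*y*z - x^2 - y^2 + 2
tr(b^-2 a^2 b^-1) = tr(b^-1 a^2 b^-1) * tr(b) - tr(b^-1 a^2) = x^2*y^3 - x*y^2*z - 2*x^2*y - y^3 + x*z + 3*y
tr(a^3) = tr(a) * tr(a^2) - tr(a) = x^3 - 3*x
tr(a^3 b) = tr(a) * tr(b a^2) - tr(b a) = x^2*z - x*y - z
tr(a^2 b^-1 a) = tr(a^3) * tr(b) - tr(a^3 b) = x^3*y - x^2*z - 2*x*y + z
tr(b a b a) = tr(a b) * tr(a b) - tr(1)   [split at repeated a] = z^2 - 2
tr(b a b) = tr(b) * tr(a b) - tr(a) = y*z - x
tr(a b a^2 b) = tr(a) * tr(b a b a) - tr(b a b) = x*z^2 - y*z - x
tr(a^2 b^-1 a b) = tr(a b a^2) * tr(b) - tr(a b a^2 b) = x^2*y*z - x*y^2 - x*z^2 + x
tr(a^2 b^-1 a b^-1) = tr(a^2 b^-1 a) * tr(b) - tr(a^2 b^-1 a b) = x^3*y^2 - 2*x^2*y*z - x*y^2 + x*z^2 + y*z - x
tr(b^-2 a^2 b^-1 a) = tr(a^2 b^-1 a b^-1) * tr(b) - tr(a^2 b^-1 a) = x^3*y^3 - 2*x^2*y^2*z - x^3*y - x*y^3 + x*y*z^2 + x^2*z + y^2*z + x*y - z
assemble the triple (tr(r) - 2; tr(r a) - x; tr(r b) - y)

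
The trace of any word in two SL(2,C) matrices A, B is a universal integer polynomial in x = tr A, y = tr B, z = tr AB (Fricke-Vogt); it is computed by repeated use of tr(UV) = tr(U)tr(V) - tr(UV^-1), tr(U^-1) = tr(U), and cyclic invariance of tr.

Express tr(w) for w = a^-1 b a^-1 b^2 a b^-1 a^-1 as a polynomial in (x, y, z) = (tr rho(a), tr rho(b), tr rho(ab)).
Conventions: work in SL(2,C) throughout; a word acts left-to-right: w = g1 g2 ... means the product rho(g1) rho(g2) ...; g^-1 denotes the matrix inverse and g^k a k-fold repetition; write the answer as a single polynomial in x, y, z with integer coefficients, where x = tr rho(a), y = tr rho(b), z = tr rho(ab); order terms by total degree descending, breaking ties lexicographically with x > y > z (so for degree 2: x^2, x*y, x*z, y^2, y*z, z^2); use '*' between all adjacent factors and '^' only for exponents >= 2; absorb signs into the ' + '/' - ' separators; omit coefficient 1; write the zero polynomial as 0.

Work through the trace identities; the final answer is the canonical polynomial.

-x^3*y^3*z + x^4*y^2 + x^2*y^4 + 2*x^2*y^2*z^2 - x^3*y*z - x*y^3*z - x*y*z^3 - 3*x^2*y^2 + 3*x*y*z - x^2 - y^2 + 2

use: tr(b^2) = tr(b)*tr(b) - tr(1)   [square of b] = y^2 - 2
tr(b^3) = tr(b)*tr(b^2) - tr(b)   [square of b] = y^3 - 3*y
tr(b a b) = tr(b)*tr(a b) - tr(a)   [square of b] = y*z - x
tr(b a b^2) = tr(b)*tr(b a b) - tr(b a)   [square of b] = y^2*z - x*y - z
tr(b^3 a b) = tr(b)*tr(b a b^2) - tr(b a b)   [square of b] = y^3*z - x*y^2 - 2*y*z + x
apply: tr(a b a b) = tr(b a)*tr(b a) - tr(1)   [split at a repeated b] = z^2 - 2
use: tr(a b a) = tr(a)*tr(b a) - tr(b)   [square of a] = x*z - y
apply: tr(a b a b^2) = tr(b)*tr(a b a b) - tr(a b a)   [square of b] = y*z^2 - x*z - y
use: tr(b^3 a b a) = tr(b)*tr(a b a b^2) - tr(a b a b)   [square of b] = y^2*z^2 - x*y*z - y^2 - z^2 + 2
use: tr(a^-1 b^3 a b) = tr(b^3 a b)*tr(a) - tr(b^3 a b a)   [inverse elimination on a] = x*y^3*z - x^2*y^2 - y^2*z^2 - x*y*z + x^2 + y^2 + z^2 - 2
use: tr(b^2 a b^-1 a^-1 b) = tr(a^-1 b^3 a)*tr(b) - tr(a^-1 b^3 a b)   [inverse elimination on b] = -x*y^3*z + x^2*y^2 + y^4 + y^2*z^2 + x*y*z - x^2 - 4*y^2 - z^2 + 2
apply: tr(a^2) = tr(a)*tr(a) - tr(1)   [square of a] = x^2 - 2
apply: tr(a b^2 a) = tr(b)*tr(a^2 b) - tr(a^2)   [square of b] = x*y*z - x^2 - y^2 + 2
use: tr(b a b^2 a b) = tr(b)*tr(a b^2 a b) - tr(a b^2 a)   [square of b] = y^2*z^2 - 2*x*y*z + x^2 - 2
apply: tr(a b a b a b) = tr(a b a b)*tr(a b) - tr(b a)   [split at a repeated a] = z^3 - 3*z
tr(a b a b a) = tr(a)*tr(b a b a) - tr(b a b)   [square of a] = x*z^2 - y*z - x
tr(b a b^2 a b a) = tr(b)*tr(a b a b a b) - tr(a b a b a)   [square of b] = y*z^3 - x*z^2 - 2*y*z + x
tr(a^-1 b a b^2 a b) = tr(b a b^2 a b)*tr(a) - tr(b a b^2 a b a)   [inverse elimination on a] = x*y^2*z^2 - 2*x^2*y*z - y*z^3 + x^3 + x*z^2 + 2*y*z - 3*x
use: tr(b^2 a b^-1 a^-1 b a) = tr(a^-1 b a b^2 a)*tr(b) - tr(a^-1 b a b^2 a b)   [inverse elimination on b] = -x*y^2*z^2 + 2*x^2*y*z + y^3*z + y*z^3 - x^3 - x*y^2 - x*z^2 - 3*y*z + 3*x
apply: tr(b a^-1 b^2 a b^-1 a^-1) = tr(b^2 a b^-1 a^-1 b)*tr(a) - tr(b^2 a b^-1 a^-1 b a)   [inverse elimination on a] = -x^2*y^3*z + x^3*y^2 + x*y^4 + 2*x*y^2*z^2 - x^2*y*z - y^3*z - y*z^3 - 3*x*y^2 + 3*y*z - x
tr(a^-1 b a^-1 b^2 a b^-1 a^-1) = tr(b a^-1 b^2 a b^-1 a^-1)*tr(a) - tr(b a^-1 b^2 a b^-1)   [inverse elimination on a] = -x^3*y^3*z + x^4*y^2 + x^2*y^4 + 2*x^2*y^2*z^2 - x^3*y*z - x*y^3*z - x*y*z^3 - 3*x^2*y^2 + 3*x*y*z - x^2 - y^2 + 2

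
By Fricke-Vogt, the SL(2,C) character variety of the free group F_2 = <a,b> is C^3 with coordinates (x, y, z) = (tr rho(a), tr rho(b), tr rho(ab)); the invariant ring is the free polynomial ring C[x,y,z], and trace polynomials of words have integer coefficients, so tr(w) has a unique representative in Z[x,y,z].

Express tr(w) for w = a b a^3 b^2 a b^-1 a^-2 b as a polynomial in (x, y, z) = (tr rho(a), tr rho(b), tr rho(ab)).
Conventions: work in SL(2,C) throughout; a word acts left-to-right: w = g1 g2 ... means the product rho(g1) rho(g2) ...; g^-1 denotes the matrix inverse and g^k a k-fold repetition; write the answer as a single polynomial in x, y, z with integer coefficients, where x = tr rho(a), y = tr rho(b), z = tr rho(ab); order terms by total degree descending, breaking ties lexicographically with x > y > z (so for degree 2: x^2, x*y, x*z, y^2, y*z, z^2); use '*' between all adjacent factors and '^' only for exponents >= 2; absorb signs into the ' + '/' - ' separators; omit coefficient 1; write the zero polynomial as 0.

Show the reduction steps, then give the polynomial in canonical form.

next, trace(b a b a) = trace(b a)*trace(b a) - trace(1)  (split on b) = z^2 - 2
trace(b a b) = trace(b)*trace(a b) - trace(a)  (reduce the b square) = y*z - x
trace(a b a^2 b) = trace(a)*trace(b a b a) - trace(b a b)  (reduce the a square) = x*z^2 - y*z - x
next, trace(a b a) = trace(a)*trace(b a) - trace(b)  (reduce the a square) = x*z - y
trace(a b a^2) = trace(a)*trace(a b a) - trace(a b)  (reduce the a square) = x^2*z - x*y - z
trace(b^2 a b a^2) = trace(b)*trace(a b a^2 b) - trace(a b a^2)  (reduce the b square) = x*y*z^2 - x^2*z - y^2*z + z
trace(b^2 a b a) = trace(b)*trace(a b a b) - trace(a b a)  (reduce the b square) = y*z^2 - x*z - y
next, trace(b a b a^3 b) = trace(a)*trace(b^2 a b a^2) - trace(b^2 a b a)  (reduce the a square) = x^2*y*z^2 - x^3*z - x*y^2*z - y*z^2 + 2*x*z + y
next, trace(b a b a^3) = trace(a)*trace(a b a b a) - trace(a b a b)  (reduce the a square) = x^2*z^2 - x*y*z - x^2 - z^2 + 2
trace(b a b a^3 b^2) = trace(b)*trace(b a b a^3 b) - trace(b a b a^3)  (reduce the b square) = x^2*y^2*z^2 - x^3*y*z - x*y^3*z - x^2*z^2 - y^2*z^2 + 3*x*y*z + x^2 + y^2 + z^2 - 2
trace(a b a b a b) = trace(a b)*trace(a b a b) - trace(a^-1 b^-1)  (split on a) = z^3 - 3*z
trace(b a b^2 a b a) = trace(b)*trace(a b a b a b) - trace(a b a b a)  (reduce the b square) = y*z^3 - x*z^2 - 2*y*z + x
next, trace(a^2) = trace(a)*trace(a) - trace(1)  (reduce the a square) = x^2 - 2
trace(a b^2 a) = trace(b)*trace(a^2 b) - trace(a^2)  (reduce the b square) = x*y*z - x^2 - y^2 + 2
next, trace(b a b^2 a b) = trace(b)*trace(a b^2 a b) - trace(a b^2 a)  (reduce the b square) = y^2*z^2 - 2*x*y*z + x^2 - 2
next, trace(a b^2 a b a^2 b) = trace(a)*trace(b a b^2 a b a) - trace(b a b^2 a b)  (reduce the a square) = x*y*z^3 - x^2*z^2 - y^2*z^2 + 2
trace(b^2 a b^2 a b a^2) = trace(b)*trace(a b^2 a b a^2 b) - trace(a b^2 a b a^2)  (reduce the b square) = x*y^2*z^3 - 2*x^2*y*z^2 - y^3*z^2 + x^3*z + x*y^2*z + y*z^2 - 2*x*z + y
and trace(b^2 a b^2 a b a) = trace(b)*trace(a b^2 a b a b) - trace(a b^2 a b a)  (reduce the b square) = y^2*z^3 - 2*x*y*z^2 + x^2*z - y^2*z + x*y - z
next, trace(b a b a^3 b^2 a b) = trace(a)*trace(b^2 a b^2 a b a^2) - trace(b^2 a b^2 a b a)  (reduce the a square) = x^2*y^2*z^3 - 2*x^3*y*z^2 - x*y^3*z^2 + x^4*z + x^2*y^2*z - y^2*z^3 + 3*x*y*z^2 - 3*x^2*z + y^2*z + z
trace(b a b a b a b a) = trace(b a)*trace(b a b a b a) - trace(b^-1 a^-1 b^-1 a^-1)  (split on b) = z^4 - 4*z^2 + 2
trace(a b a b a b a^2 b) = trace(a)*trace(b a b a b a b a) - trace(b a b a b a b)  (reduce the a square) = x*z^4 - y*z^3 - 3*x*z^2 + 2*y*z + x
and trace(b a b a b a^2) = trace(a)*trace(b a b a b a) - trace(b a b a b)  (reduce the a square) = x*z^3 - y*z^2 - 2*x*z + y
trace(a b a b a b a^2) = trace(a)*trace(b a b a b a^2) - trace(b a b a b a)  (reduce the a square) = x^2*z^3 - x*y*z^2 - 2*x^2*z - z^3 + x*y + 3*z
trace(b^2 a b a b a b a^2) = trace(b)*trace(a b a b a b a^2 b) - trace(a b a b a b a^2)  (reduce the b square) = x*y*z^4 - x^2*z^3 - y^2*z^3 - 2*x*y*z^2 + 2*x^2*z + 2*y^2*z + z^3 - 3*z
next, trace(b^2 a b a b a b a) = trace(b)*trace(a b a b a b a b) - trace(a b a b a b a)  (reduce the b square) = y*z^4 - x*z^3 - 3*y*z^2 + 2*x*z + y
trace(b a b a^3 b^2 a b a) = trace(a)*trace(b^2 a b a b a b a^2) - trace(b^2 a b a b a b a)  (reduce the a square) = x^2*y*z^4 - x^3*z^3 - x*y^2*z^3 - 2*x^2*y*z^2 - y*z^4 + 2*x^3*z + 2*x*y^2*z + 2*x*z^3 + 3*y*z^2 - 5*x*z - y
trace(a^-1 b a b a^3 b^2 a b) = trace(b a b a^3 b^2 a b)*trace(a) - trace(b a b a^3 b^2 a b a)  (eliminate a^-1) = x^3*y^2*z^3 - 2*x^4*y*z^2 - x^2*y^3*z^2 - x^2*y*z^4 + x^5*z + x^3*y^2*z + x^3*z^3 + 5*x^2*y*z^2 + y*z^4 - 5*x^3*z - x*y^2*z - 2*x*z^3 - 3*y*z^2 + 6*x*z + y
trace(b a b a^3 b^2 a b^-1 a^-1) = trace(a^-1 b a b a^3 b^2 a)*trace(b) - trace(a^-1 b a b a^3 b^2 a b)  (eliminate b^-1) = -x^3*y^2*z^3 + 2*x^4*y*z^2 + 2*x^2*y^3*z^2 + x^2*y*z^4 - x^5*z - 2*x^3*y^2*z - x^3*z^3 - x*y^4*z - 6*x^2*y*z^2 - y^3*z^2 - y*z^4 + 5*x^3*z + 4*x*y^2*z + 2*x*z^3 + x^2*y + y^3 + 4*y*z^2 - 6*x*z - 3*y
and trace(a b a^2 b a) = trace(a)*trace(b a^2 b a) - trace(b a^2 b)  (reduce the a square) = x^2*z^2 - 2*x*y*z + y^2 - 2
trace(a^2 b a^3 b) = trace(a)*trace(a b a^2 b a) - trace(a b a^2 b)  (reduce the a square) = x^3*z^2 - 2*x^2*y*z + x*y^2 - x*z^2 + y*z - x
and trace(a^3 b a) = trace(a)*trace(a^2 b a) - trace(a^2 b)  (reduce the a square) = x^3*z - x^2*y - 2*x*z + y
and trace(a^2 b a^3) = trace(a)*trace(a^3 b a) - trace(a^3 b)  (reduce the a square) = x^4*z - x^3*y - 3*x^2*z + 2*x*y + z
and trace(a b a^3 b^2 a) = trace(b)*trace(a^2 b a^3 b) - trace(a^2 b a^3)  (reduce the b square) = x^3*y*z^2 - x^4*z - 2*x^2*y^2*z + x^3*y + x*y^3 - x*y*z^2 + 3*x^2*z + y^2*z - 3*x*y - z
trace(a b a^3 b^2 a b^-1 a^-2 b) = trace(b a b a^3 b^2 a b^-1 a^-1)*trace(a) - trace(b a b a^3 b^2 a b^-1)  (eliminate a^-1) = -x^4*y^2*z^3 + 2*x^5*y*z^2 + 2*x^3*y^3*z^2 + x^3*y*z^4 - x^6*z - 2*x^4*y^2*z - x^4*z^3 - x^2*y^4*z - 7*x^3*y*z^2 - x*y^3*z^2 - x*y*z^4 + 6*x^4*z + 6*x^2*y^2*z + 2*x^2*z^3 + 5*x*y*z^2 - 9*x^2*z - y^2*z + z

-x^4*y^2*z^3 + 2*x^5*y*z^2 + 2*x^3*y^3*z^2 + x^3*y*z^4 - x^6*z - 2*x^4*y^2*z - x^4*z^3 - x^2*y^4*z - 7*x^3*y*z^2 - x*y^3*z^2 - x*y*z^4 + 6*x^4*z + 6*x^2*y^2*z + 2*x^2*z^3 + 5*x*y*z^2 - 9*x^2*z - y^2*z + z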